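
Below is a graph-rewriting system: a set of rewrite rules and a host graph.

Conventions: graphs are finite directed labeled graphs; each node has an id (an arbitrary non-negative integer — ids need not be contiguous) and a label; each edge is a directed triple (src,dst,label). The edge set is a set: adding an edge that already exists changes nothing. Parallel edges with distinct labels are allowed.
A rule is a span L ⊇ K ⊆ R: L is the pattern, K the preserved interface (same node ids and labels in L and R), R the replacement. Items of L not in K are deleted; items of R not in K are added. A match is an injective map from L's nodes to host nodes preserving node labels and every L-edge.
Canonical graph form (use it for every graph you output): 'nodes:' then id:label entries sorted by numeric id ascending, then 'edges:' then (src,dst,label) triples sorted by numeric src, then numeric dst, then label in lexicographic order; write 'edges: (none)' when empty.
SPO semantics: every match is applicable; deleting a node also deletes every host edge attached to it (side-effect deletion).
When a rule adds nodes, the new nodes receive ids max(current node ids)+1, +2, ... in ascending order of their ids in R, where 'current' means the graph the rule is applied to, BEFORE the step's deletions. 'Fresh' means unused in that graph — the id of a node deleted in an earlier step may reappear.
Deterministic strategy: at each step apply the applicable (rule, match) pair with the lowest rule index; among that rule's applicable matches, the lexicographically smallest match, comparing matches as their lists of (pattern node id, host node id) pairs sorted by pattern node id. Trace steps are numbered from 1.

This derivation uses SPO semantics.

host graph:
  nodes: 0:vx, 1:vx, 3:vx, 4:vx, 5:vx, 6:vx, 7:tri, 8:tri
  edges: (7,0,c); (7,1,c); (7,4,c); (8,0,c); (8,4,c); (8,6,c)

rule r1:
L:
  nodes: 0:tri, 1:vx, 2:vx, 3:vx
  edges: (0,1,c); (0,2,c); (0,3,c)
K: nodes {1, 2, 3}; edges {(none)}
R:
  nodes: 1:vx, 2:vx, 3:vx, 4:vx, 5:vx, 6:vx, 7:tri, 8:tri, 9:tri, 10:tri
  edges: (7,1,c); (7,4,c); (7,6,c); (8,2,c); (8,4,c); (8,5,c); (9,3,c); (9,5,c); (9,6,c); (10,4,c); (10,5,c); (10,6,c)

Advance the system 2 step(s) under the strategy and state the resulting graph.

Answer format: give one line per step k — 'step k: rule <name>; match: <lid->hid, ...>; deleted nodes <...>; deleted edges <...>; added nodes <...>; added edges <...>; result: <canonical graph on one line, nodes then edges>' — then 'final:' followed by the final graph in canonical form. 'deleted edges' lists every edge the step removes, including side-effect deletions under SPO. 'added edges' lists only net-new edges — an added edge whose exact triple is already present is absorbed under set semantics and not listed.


step 1: rule r1; match: 0->7, 1->0, 2->1, 3->4; deleted nodes 7; deleted edges (7,0,c); (7,1,c); (7,4,c); added nodes 9, 10, 11, 12, 13, 14, 15; added edges (12,0,c); (12,9,c); (12,11,c); (13,1,c); (13,9,c); (13,10,c); (14,4,c); (14,10,c); (14,11,c); (15,9,c); (15,10,c); (15,11,c); result: nodes: 0:vx, 1:vx, 3:vx, 4:vx, 5:vx, 6:vx, 8:tri, 9:vx, 10:vx, 11:vx, 12:tri, 13:tri, 14:tri, 15:tri edges: (8,0,c); (8,4,c); (8,6,c); (12,0,c); (12,9,c); (12,11,c); (13,1,c); (13,9,c); (13,10,c); (14,4,c); (14,10,c); (14,11,c); (15,9,c); (15,10,c); (15,11,c)
step 2: rule r1; match: 0->8, 1->0, 2->4, 3->6; deleted nodes 8; deleted edges (8,0,c); (8,4,c); (8,6,c); added nodes 16, 17, 18, 19, 20, 21, 22; added edges (19,0,c); (19,16,c); (19,18,c); (20,4,c); (20,16,c); (20,17,c); (21,6,c); (21,17,c); (21,18,c); (22,16,c); (22,17,c); (22,18,c); result: nodes: 0:vx, 1:vx, 3:vx, 4:vx, 5:vx, 6:vx, 9:vx, 10:vx, 11:vx, 12:tri, 13:tri, 14:tri, 15:tri, 16:vx, 17:vx, 18:vx, 19:tri, 20:tri, 21:tri, 22:tri edges: (12,0,c); (12,9,c); (12,11,c); (13,1,c); (13,9,c); (13,10,c); (14,4,c); (14,10,c); (14,11,c); (15,9,c); (15,10,c); (15,11,c); (19,0,c); (19,16,c); (19,18,c); (20,4,c); (20,16,c); (20,17,c); (21,6,c); (21,17,c); (21,18,c); (22,16,c); (22,17,c); (22,18,c)
final:
nodes: 0:vx, 1:vx, 3:vx, 4:vx, 5:vx, 6:vx, 9:vx, 10:vx, 11:vx, 12:tri, 13:tri, 14:tri, 15:tri, 16:vx, 17:vx, 18:vx, 19:tri, 20:tri, 21:tri, 22:tri
edges: (12,0,c); (12,9,c); (12,11,c); (13,1,c); (13,9,c); (13,10,c); (14,4,c); (14,10,c); (14,11,c); (15,9,c); (15,10,c); (15,11,c); (19,0,c); (19,16,c); (19,18,c); (20,4,c); (20,16,c); (20,17,c); (21,6,c); (21,17,c); (21,18,c); (22,16,c); (22,17,c); (22,18,c)


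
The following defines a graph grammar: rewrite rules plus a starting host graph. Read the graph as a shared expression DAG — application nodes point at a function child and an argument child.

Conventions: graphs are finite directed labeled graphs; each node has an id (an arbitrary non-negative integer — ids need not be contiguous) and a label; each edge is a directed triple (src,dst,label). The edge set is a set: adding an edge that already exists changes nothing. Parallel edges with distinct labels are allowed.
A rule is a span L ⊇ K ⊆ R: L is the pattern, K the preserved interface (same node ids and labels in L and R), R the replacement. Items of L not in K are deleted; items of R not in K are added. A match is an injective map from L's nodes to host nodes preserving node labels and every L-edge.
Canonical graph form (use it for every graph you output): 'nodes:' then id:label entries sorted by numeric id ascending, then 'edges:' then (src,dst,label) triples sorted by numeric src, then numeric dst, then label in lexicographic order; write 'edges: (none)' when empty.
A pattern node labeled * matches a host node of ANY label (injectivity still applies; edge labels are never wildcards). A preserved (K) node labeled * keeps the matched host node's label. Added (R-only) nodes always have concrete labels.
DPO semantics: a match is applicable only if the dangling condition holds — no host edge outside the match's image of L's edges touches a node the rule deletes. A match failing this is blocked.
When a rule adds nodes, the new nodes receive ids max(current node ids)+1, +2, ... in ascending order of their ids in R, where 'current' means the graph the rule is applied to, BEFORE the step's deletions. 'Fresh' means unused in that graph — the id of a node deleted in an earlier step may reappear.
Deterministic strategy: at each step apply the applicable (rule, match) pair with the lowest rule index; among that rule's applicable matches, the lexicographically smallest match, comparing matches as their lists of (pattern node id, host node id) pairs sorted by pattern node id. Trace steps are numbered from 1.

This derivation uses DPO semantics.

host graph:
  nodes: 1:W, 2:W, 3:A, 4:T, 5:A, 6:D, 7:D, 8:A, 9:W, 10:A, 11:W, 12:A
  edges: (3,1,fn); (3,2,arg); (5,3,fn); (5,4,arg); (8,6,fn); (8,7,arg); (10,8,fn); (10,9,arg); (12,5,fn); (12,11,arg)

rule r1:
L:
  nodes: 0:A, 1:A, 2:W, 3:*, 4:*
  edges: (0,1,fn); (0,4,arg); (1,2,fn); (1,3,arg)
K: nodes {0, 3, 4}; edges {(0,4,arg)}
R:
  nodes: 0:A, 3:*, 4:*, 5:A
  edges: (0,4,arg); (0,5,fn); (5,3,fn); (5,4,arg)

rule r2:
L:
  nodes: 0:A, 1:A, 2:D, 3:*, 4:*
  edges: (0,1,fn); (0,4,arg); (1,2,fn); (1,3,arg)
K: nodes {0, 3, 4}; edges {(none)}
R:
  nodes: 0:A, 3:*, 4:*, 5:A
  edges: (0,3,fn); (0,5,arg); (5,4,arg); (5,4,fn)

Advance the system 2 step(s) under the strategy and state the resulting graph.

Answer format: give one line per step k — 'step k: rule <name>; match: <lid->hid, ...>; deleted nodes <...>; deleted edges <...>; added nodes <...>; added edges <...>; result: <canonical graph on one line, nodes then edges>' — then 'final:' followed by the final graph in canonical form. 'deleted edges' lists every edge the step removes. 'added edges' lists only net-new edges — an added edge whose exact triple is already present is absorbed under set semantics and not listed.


step 1: rule r1; match: 0->5, 1->3, 2->1, 3->2, 4->4; deleted nodes 1, 3; deleted edges (3,1,fn); (3,2,arg); (5,3,fn); added nodes 13; added edges (5,13,fn); (13,2,fn); (13,4,arg); result: nodes: 2:W, 4:T, 5:A, 6:D, 7:D, 8:A, 9:W, 10:A, 11:W, 12:A, 13:A edges: (5,4,arg); (5,13,fn); (8,6,fn); (8,7,arg); (10,8,fn); (10,9,arg); (12,5,fn); (12,11,arg); (13,2,fn); (13,4,arg)
step 2: rule r2; match: 0->10, 1->8, 2->6, 3->7, 4->9; deleted nodes 6, 8; deleted edges (8,6,fn); (8,7,arg); (10,8,fn); (10,9,arg); added nodes 14; added edges (10,7,fn); (10,14,arg); (14,9,arg); (14,9,fn); result: nodes: 2:W, 4:T, 5:A, 7:D, 9:W, 10:A, 11:W, 12:A, 13:A, 14:A edges: (5,4,arg); (5,13,fn); (10,7,fn); (10,14,arg); (12,5,fn); (12,11,arg); (13,2,fn); (13,4,arg); (14,9,arg); (14,9,fn)
final:
nodes: 2:W, 4:T, 5:A, 7:D, 9:W, 10:A, 11:W, 12:A, 13:A, 14:A
edges: (5,4,arg); (5,13,fn); (10,7,fn); (10,14,arg); (12,5,fn); (12,11,arg); (13,2,fn); (13,4,arg); (14,9,arg); (14,9,fn)


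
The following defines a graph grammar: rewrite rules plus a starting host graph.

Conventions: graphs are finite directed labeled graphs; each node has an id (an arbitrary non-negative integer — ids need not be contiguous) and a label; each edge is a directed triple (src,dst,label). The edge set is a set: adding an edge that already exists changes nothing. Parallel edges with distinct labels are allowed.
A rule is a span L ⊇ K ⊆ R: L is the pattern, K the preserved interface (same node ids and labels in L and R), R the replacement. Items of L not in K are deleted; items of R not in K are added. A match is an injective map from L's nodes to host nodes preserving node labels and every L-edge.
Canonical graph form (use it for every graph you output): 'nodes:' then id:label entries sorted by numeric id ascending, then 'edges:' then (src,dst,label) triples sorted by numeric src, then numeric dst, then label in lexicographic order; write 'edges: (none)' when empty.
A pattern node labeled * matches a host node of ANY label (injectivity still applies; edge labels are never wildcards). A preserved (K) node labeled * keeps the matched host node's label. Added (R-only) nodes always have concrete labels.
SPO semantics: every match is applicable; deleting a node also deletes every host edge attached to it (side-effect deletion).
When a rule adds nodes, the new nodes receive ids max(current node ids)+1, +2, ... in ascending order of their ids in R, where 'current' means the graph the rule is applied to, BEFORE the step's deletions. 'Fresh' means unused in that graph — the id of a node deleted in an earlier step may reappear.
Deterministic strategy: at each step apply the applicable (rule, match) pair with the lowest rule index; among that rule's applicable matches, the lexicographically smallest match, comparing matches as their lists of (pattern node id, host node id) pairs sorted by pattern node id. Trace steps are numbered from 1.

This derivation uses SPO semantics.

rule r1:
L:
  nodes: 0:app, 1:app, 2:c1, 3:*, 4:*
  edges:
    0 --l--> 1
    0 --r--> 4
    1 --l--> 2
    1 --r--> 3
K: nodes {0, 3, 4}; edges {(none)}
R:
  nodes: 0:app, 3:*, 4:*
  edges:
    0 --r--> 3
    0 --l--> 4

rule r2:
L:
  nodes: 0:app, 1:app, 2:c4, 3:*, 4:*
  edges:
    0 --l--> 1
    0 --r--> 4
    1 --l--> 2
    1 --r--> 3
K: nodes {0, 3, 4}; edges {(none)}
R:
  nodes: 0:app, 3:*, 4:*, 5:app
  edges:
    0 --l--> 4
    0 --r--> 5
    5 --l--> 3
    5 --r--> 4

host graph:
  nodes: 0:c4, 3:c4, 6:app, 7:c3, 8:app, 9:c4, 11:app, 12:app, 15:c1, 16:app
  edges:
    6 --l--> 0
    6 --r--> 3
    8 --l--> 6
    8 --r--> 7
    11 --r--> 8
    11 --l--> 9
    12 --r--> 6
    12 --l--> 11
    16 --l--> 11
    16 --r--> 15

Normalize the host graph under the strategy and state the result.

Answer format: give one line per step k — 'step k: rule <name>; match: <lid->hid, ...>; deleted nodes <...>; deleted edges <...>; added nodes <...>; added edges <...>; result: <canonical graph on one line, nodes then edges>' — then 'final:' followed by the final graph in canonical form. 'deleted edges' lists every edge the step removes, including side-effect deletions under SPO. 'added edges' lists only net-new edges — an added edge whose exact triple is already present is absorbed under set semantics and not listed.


step 1: rule r2; match: 0->8, 1->6, 2->0, 3->3, 4->7; deleted nodes 0, 6; deleted edges (6,0,l); (6,3,r); (8,6,l); (8,7,r); (12,6,r); added nodes 17; added edges (8,7,l); (8,17,r); (17,3,l); (17,7,r); result: nodes: 3:c4, 7:c3, 8:app, 9:c4, 11:app, 12:app, 15:c1, 16:app, 17:app edges: (8,7,l); (8,17,r); (11,8,r); (11,9,l); (12,11,l); (16,11,l); (16,15,r); (17,3,l); (17,7,r)
step 2: rule r2; match: 0->16, 1->11, 2->9, 3->8, 4->15; deleted nodes 9, 11; deleted edges (11,8,r); (11,9,l); (12,11,l); (16,11,l); (16,15,r); added nodes 18; added edges (16,15,l); (16,18,r); (18,8,l); (18,15,r); result: nodes: 3:c4, 7:c3, 8:app, 12:app, 15:c1, 16:app, 17:app, 18:app edges: (8,7,l); (8,17,r); (16,15,l); (16,18,r); (17,3,l); (17,7,r); (18,8,l); (18,15,r)
final:
nodes: 3:c4, 7:c3, 8:app, 12:app, 15:c1, 16:app, 17:app, 18:app
edges: (8,7,l); (8,17,r); (16,15,l); (16,18,r); (17,3,l); (17,7,r); (18,8,l); (18,15,r)


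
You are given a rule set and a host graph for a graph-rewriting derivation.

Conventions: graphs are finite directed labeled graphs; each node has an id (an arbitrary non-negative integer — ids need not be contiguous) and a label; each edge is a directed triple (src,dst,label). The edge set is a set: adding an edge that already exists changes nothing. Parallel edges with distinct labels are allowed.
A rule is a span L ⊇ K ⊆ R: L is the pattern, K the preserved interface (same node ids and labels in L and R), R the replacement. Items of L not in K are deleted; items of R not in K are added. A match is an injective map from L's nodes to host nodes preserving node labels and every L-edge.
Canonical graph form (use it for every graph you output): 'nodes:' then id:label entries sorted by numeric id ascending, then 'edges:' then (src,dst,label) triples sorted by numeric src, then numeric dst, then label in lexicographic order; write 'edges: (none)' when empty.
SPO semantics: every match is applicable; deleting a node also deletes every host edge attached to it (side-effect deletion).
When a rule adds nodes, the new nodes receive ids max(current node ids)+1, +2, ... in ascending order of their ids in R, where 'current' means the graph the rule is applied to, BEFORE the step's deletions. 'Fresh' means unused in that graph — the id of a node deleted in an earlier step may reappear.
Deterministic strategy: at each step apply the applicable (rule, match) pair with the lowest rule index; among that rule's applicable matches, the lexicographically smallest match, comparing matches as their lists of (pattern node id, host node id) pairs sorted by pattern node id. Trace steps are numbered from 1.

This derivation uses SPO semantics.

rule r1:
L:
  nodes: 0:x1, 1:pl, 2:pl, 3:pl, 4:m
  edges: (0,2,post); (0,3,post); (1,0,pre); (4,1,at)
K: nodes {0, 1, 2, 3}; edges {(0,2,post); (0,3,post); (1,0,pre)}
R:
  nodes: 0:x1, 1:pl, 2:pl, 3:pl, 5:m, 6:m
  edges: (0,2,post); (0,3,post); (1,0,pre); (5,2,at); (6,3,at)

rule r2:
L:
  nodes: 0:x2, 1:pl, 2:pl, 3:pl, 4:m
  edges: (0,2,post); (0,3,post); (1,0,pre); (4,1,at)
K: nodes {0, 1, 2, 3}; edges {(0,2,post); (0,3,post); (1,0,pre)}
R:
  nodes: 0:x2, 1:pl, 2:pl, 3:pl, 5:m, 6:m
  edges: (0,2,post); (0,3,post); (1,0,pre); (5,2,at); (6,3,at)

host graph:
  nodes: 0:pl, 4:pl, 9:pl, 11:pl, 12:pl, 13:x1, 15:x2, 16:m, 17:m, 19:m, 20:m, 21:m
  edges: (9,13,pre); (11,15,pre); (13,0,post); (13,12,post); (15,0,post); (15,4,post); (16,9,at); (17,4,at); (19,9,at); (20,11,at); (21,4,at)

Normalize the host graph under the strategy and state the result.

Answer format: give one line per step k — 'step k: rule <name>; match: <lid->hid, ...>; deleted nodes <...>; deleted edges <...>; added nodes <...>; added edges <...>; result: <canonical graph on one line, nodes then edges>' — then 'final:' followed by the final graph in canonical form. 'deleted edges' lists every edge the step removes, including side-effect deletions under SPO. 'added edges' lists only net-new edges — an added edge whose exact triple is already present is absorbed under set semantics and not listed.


step 1: rule r1; match: 0->13, 1->9, 2->0, 3->12, 4->16; deleted nodes 16; deleted edges (16,9,at); added nodes 22, 23; added edges (22,0,at); (23,12,at); result: nodes: 0:pl, 4:pl, 9:pl, 11:pl, 12:pl, 13:x1, 15:x2, 17:m, 19:m, 20:m, 21:m, 22:m, 23:m edges: (9,13,pre); (11,15,pre); (13,0,post); (13,12,post); (15,0,post); (15,4,post); (17,4,at); (19,9,at); (20,11,at); (21,4,at); (22,0,at); (23,12,at)
step 2: rule r1; match: 0->13, 1->9, 2->0, 3->12, 4->19; deleted nodes 19; deleted edges (19,9,at); added nodes 24, 25; added edges (24,0,at); (25,12,at); result: nodes: 0:pl, 4:pl, 9:pl, 11:pl, 12:pl, 13:x1, 15:x2, 17:m, 20:m, 21:m, 22:m, 23:m, 24:m, 25:m edges: (9,13,pre); (11,15,pre); (13,0,post); (13,12,post); (15,0,post); (15,4,post); (17,4,at); (20,11,at); (21,4,at); (22,0,at); (23,12,at); (24,0,at); (25,12,at)
step 3: rule r2; match: 0->15, 1->11, 2->0, 3->4, 4->20; deleted nodes 20; deleted edges (20,11,at); added nodes 26, 27; added edges (26,0,at); (27,4,at); result: nodes: 0:pl, 4:pl, 9:pl, 11:pl, 12:pl, 13:x1, 15:x2, 17:m, 21:m, 22:m, 23:m, 24:m, 25:m, 26:m, 27:m edges: (9,13,pre); (11,15,pre); (13,0,post); (13,12,post); (15,0,post); (15,4,post); (17,4,at); (21,4,at); (22,0,at); (23,12,at); (24,0,at); (25,12,at); (26,0,at); (27,4,at)
final:
nodes: 0:pl, 4:pl, 9:pl, 11:pl, 12:pl, 13:x1, 15:x2, 17:m, 21:m, 22:m, 23:m, 24:m, 25:m, 26:m, 27:m
edges: (9,13,pre); (11,15,pre); (13,0,post); (13,12,post); (15,0,post); (15,4,post); (17,4,at); (21,4,at); (22,0,at); (23,12,at); (24,0,at); (25,12,at); (26,0,at); (27,4,at)


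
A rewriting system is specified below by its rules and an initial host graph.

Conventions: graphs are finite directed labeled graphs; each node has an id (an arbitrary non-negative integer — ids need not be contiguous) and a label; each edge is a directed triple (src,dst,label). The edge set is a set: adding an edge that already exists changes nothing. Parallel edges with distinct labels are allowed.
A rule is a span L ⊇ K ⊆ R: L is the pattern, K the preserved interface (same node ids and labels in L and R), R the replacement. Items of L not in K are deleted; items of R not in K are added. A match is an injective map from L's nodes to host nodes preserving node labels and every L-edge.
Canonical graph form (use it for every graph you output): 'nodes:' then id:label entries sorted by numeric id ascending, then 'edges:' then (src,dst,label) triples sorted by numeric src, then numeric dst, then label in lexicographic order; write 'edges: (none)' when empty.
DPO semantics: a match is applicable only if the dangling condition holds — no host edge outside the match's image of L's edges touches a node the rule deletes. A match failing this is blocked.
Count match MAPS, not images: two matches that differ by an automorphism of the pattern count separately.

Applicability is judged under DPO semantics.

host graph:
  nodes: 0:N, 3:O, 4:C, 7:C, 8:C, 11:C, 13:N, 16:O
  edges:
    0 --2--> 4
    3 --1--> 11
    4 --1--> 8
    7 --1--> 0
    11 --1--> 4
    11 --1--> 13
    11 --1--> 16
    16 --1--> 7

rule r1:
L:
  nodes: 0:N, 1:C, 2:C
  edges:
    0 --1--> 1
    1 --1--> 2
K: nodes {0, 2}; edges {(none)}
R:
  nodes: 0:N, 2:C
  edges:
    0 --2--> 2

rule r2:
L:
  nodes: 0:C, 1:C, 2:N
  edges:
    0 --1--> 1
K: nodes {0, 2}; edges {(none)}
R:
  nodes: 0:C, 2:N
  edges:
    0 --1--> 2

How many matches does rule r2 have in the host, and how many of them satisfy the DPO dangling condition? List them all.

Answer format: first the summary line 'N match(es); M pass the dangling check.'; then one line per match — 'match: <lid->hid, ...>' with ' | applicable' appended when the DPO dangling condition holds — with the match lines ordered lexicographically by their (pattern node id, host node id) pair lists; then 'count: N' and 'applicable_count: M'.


4 match(es); 2 pass the dangling check.
match: 0->4, 1->8, 2->0 | applicable
match: 0->4, 1->8, 2->13 | applicable
match: 0->11, 1->4, 2->0
match: 0->11, 1->4, 2->13
count: 4
applicable_count: 2


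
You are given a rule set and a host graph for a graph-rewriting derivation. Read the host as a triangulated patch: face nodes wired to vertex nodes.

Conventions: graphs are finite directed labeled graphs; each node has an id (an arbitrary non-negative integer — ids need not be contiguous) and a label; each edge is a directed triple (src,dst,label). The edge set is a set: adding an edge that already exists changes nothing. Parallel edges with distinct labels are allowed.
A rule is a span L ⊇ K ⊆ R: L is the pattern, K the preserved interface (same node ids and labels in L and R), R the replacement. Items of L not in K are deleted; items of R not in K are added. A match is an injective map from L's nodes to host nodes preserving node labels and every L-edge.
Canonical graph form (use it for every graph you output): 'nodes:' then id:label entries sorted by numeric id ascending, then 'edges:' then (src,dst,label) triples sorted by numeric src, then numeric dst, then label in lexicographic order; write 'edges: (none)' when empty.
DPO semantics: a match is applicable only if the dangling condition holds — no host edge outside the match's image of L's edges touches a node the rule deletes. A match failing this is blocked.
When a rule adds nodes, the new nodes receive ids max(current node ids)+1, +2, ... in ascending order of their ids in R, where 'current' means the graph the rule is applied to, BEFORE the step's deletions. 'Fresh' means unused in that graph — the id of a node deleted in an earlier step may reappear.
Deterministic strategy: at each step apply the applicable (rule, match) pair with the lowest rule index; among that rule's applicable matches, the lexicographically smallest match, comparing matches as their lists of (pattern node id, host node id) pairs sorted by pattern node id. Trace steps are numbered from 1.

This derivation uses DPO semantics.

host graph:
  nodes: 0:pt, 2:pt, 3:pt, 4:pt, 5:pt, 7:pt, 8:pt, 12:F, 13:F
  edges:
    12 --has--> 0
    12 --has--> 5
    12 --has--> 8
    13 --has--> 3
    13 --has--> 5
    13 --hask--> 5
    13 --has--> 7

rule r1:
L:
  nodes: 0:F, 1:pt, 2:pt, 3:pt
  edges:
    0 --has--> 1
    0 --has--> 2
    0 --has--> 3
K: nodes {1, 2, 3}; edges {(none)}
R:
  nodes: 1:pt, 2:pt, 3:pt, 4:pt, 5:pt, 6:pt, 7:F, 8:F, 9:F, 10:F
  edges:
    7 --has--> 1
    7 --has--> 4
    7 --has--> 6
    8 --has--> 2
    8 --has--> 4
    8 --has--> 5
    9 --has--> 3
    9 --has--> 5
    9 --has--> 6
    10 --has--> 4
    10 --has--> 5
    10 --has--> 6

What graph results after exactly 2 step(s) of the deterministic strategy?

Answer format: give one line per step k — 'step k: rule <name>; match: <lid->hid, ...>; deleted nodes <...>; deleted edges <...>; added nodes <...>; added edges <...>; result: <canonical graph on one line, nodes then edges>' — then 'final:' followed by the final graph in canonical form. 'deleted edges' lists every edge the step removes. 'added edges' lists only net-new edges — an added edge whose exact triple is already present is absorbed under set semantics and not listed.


step 1: rule r1; match: 0->12, 1->0, 2->5, 3->8; deleted nodes 12; deleted edges (12,0,has); (12,5,has); (12,8,has); added nodes 14, 15, 16, 17, 18, 19, 20; added edges (17,0,has); (17,14,has); (17,16,has); (18,5,has); (18,14,has); (18,15,has); (19,8,has); (19,15,has); (19,16,has); (20,14,has); (20,15,has); (20,16,has); result: nodes: 0:pt, 2:pt, 3:pt, 4:pt, 5:pt, 7:pt, 8:pt, 13:F, 14:pt, 15:pt, 16:pt, 17:F, 18:F, 19:F, 20:F edges: (13,3,has); (13,5,has); (13,5,hask); (13,7,has); (17,0,has); (17,14,has); (17,16,has); (18,5,has); (18,14,has); (18,15,has); (19,8,has); (19,15,has); (19,16,has); (20,14,has); (20,15,has); (20,16,has)
step 2: rule r1; match: 0->17, 1->0, 2->14, 3->16; deleted nodes 17; deleted edges (17,0,has); (17,14,has); (17,16,has); added nodes 21, 22, 23, 24, 25, 26, 27; added edges (24,0,has); (24,21,has); (24,23,has); (25,14,has); (25,21,has); (25,22,has); (26,16,has); (26,22,has); (26,23,has); (27,21,has); (27,22,has); (27,23,has); result: nodes: 0:pt, 2:pt, 3:pt, 4:pt, 5:pt, 7:pt, 8:pt, 13:F, 14:pt, 15:pt, 16:pt, 18:F, 19:F, 20:F, 21:pt, 22:pt, 23:pt, 24:F, 25:F, 26:F, 27:F edges: (13,3,has); (13,5,has); (13,5,hask); (13,7,has); (18,5,has); (18,14,has); (18,15,has); (19,8,has); (19,15,has); (19,16,has); (20,14,has); (20,15,has); (20,16,has); (24,0,has); (24,21,has); (24,23,has); (25,14,has); (25,21,has); (25,22,has); (26,16,has); (26,22,has); (26,23,has); (27,21,has); (27,22,has); (27,23,has)
final:
nodes: 0:pt, 2:pt, 3:pt, 4:pt, 5:pt, 7:pt, 8:pt, 13:F, 14:pt, 15:pt, 16:pt, 18:F, 19:F, 20:F, 21:pt, 22:pt, 23:pt, 24:F, 25:F, 26:F, 27:F
edges: (13,3,has); (13,5,has); (13,5,hask); (13,7,has); (18,5,has); (18,14,has); (18,15,has); (19,8,has); (19,15,has); (19,16,has); (20,14,has); (20,15,has); (20,16,has); (24,0,has); (24,21,has); (24,23,has); (25,14,has); (25,21,has); (25,22,has); (26,16,has); (26,22,has); (26,23,has); (27,21,has); (27,22,has); (27,23,has)


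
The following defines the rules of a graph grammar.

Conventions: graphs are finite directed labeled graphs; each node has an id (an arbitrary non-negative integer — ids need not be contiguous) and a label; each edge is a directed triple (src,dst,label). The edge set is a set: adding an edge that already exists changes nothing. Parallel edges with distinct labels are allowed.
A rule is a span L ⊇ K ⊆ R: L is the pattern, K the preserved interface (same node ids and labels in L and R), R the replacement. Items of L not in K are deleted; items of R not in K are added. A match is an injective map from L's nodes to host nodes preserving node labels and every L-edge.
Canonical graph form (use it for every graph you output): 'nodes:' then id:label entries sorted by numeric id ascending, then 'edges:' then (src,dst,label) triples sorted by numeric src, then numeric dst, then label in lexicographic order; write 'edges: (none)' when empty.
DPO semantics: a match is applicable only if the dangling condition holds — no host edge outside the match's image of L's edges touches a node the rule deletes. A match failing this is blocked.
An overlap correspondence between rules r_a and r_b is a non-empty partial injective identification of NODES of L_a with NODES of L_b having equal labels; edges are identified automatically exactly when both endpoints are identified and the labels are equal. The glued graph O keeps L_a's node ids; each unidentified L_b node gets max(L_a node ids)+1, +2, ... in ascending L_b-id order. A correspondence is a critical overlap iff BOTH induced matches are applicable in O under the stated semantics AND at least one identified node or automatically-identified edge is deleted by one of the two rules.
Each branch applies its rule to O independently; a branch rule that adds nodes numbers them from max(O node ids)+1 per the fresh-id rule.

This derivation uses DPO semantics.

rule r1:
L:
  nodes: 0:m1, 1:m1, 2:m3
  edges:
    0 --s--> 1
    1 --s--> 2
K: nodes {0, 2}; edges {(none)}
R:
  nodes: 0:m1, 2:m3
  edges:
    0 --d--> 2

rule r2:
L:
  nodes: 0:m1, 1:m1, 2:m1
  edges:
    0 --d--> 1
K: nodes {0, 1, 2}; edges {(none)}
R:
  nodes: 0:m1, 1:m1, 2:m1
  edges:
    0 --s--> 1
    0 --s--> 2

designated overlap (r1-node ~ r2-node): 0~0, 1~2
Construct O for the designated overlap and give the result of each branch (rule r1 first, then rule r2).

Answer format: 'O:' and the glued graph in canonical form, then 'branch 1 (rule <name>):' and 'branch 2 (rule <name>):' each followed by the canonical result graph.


O:
nodes: 0:m1, 1:m1, 2:m3, 3:m1
edges: (0,1,s); (0,3,d); (1,2,s)
branch 1 (rule r1):
nodes: 0:m1, 2:m3, 3:m1
edges: (0,2,d); (0,3,d)
branch 2 (rule r2):
nodes: 0:m1, 1:m1, 2:m3, 3:m1
edges: (0,1,s); (0,3,s); (1,2,s)


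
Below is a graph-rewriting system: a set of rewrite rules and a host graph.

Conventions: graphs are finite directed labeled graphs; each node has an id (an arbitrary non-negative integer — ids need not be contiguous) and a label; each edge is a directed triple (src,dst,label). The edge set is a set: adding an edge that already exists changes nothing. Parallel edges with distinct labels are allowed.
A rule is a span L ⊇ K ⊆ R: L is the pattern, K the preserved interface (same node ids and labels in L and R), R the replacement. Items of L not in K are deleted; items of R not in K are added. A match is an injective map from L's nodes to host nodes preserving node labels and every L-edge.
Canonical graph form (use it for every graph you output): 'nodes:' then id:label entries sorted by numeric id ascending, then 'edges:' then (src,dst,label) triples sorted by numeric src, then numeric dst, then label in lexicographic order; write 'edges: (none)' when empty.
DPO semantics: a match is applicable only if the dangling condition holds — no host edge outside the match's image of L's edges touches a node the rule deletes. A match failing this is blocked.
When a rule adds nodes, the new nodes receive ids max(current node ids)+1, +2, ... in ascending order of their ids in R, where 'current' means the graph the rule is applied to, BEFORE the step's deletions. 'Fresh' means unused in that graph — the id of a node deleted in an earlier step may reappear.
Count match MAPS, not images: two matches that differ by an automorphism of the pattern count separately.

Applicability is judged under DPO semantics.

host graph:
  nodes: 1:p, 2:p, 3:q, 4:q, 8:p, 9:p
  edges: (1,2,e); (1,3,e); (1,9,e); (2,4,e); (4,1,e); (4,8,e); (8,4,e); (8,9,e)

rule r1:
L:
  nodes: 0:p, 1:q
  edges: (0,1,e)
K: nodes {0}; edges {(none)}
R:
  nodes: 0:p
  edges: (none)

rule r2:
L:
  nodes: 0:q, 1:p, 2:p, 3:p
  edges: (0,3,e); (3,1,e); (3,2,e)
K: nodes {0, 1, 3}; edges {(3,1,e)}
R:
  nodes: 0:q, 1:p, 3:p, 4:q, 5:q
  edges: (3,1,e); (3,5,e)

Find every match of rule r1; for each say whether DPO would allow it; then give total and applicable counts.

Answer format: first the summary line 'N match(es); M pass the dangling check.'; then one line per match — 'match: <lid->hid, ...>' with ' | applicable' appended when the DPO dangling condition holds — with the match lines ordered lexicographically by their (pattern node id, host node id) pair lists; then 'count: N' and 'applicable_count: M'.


3 match(es); 1 pass the dangling check.
match: 0->1, 1->3 | applicable
match: 0->2, 1->4
match: 0->8, 1->4
count: 3
applicable_count: 1


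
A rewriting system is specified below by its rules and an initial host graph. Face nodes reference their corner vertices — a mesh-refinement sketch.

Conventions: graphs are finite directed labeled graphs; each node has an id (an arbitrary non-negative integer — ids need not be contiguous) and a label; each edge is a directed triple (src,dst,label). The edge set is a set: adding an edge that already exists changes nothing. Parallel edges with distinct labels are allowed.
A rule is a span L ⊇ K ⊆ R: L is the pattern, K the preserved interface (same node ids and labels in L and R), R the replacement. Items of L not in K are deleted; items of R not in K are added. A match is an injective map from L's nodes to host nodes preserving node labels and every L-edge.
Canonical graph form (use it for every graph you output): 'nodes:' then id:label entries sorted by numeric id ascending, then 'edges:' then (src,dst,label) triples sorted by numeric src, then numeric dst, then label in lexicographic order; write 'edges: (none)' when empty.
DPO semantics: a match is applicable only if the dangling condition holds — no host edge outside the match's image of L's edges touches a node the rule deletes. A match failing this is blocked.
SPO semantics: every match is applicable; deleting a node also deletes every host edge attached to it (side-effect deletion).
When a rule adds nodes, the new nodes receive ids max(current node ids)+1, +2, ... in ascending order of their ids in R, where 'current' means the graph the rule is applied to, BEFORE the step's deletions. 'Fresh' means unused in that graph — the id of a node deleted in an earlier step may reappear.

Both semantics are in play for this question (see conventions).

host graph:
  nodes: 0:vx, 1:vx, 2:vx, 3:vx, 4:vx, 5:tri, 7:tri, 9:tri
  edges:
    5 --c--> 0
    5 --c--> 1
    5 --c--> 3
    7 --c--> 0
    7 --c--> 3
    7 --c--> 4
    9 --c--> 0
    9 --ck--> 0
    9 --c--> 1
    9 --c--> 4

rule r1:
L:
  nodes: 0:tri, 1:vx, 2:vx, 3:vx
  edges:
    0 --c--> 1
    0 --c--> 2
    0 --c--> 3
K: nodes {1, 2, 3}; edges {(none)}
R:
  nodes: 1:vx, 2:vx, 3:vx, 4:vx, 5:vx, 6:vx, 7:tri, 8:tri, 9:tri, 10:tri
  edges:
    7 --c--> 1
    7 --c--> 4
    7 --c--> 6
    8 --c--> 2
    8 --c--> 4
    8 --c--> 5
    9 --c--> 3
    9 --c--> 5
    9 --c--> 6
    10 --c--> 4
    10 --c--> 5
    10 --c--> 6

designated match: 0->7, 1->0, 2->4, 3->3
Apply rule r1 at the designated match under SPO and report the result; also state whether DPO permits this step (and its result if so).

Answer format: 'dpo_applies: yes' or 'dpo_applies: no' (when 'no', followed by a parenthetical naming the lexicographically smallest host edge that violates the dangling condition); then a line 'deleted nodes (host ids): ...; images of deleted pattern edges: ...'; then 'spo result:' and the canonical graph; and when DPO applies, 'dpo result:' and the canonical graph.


dpo_applies: yes
deleted nodes (host ids): 7; images of deleted pattern edges: (7,0,c); (7,3,c); (7,4,c)
spo result:
nodes: 0:vx, 1:vx, 2:vx, 3:vx, 4:vx, 5:tri, 9:tri, 10:vx, 11:vx, 12:vx, 13:tri, 14:tri, 15:tri, 16:tri
edges: (5,0,c); (5,1,c); (5,3,c); (9,0,c); (9,0,ck); (9,1,c); (9,4,c); (13,0,c); (13,10,c); (13,12,c); (14,4,c); (14,10,c); (14,11,c); (15,3,c); (15,11,c); (15,12,c); (16,10,c); (16,11,c); (16,12,c)
dpo result:
nodes: 0:vx, 1:vx, 2:vx, 3:vx, 4:vx, 5:tri, 9:tri, 10:vx, 11:vx, 12:vx, 13:tri, 14:tri, 15:tri, 16:tri
edges: (5,0,c); (5,1,c); (5,3,c); (9,0,c); (9,0,ck); (9,1,c); (9,4,c); (13,0,c); (13,10,c); (13,12,c); (14,4,c); (14,10,c); (14,11,c); (15,3,c); (15,11,c); (15,12,c); (16,10,c); (16,11,c); (16,12,c)


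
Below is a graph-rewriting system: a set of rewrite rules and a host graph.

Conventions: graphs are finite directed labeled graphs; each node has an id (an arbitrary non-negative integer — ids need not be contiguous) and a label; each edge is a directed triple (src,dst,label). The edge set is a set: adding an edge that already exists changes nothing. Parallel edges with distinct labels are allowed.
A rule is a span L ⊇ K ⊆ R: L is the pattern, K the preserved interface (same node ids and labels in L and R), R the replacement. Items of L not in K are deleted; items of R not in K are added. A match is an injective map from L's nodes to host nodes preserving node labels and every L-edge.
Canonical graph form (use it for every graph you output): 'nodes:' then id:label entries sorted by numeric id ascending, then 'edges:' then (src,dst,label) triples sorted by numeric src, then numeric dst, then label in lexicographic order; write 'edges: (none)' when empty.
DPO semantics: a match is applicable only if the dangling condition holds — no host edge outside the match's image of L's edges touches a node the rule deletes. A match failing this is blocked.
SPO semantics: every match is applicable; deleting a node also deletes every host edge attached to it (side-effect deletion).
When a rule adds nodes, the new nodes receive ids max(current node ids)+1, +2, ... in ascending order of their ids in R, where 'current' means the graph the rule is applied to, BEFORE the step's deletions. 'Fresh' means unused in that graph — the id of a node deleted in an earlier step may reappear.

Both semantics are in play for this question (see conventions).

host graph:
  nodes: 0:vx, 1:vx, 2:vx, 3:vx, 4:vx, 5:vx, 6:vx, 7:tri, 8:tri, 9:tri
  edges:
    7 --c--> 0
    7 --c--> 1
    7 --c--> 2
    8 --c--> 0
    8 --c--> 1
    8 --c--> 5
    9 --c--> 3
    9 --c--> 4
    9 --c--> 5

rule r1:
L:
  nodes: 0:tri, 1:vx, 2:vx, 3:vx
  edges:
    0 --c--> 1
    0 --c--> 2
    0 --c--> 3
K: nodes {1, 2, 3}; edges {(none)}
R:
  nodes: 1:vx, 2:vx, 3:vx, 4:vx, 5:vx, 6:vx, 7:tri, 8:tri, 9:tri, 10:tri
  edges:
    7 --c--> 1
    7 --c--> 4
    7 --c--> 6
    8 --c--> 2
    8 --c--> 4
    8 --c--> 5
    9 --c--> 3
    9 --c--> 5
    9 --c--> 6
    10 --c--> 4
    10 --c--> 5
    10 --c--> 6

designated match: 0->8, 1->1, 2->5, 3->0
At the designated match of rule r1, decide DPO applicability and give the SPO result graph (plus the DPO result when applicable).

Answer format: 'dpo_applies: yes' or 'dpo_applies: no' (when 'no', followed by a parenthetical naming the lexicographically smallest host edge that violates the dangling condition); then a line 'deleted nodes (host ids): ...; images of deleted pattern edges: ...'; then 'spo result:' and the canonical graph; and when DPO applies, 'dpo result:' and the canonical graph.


dpo_applies: yes
deleted nodes (host ids): 8; images of deleted pattern edges: (8,0,c); (8,1,c); (8,5,c)
spo result:
nodes: 0:vx, 1:vx, 2:vx, 3:vx, 4:vx, 5:vx, 6:vx, 7:tri, 9:tri, 10:vx, 11:vx, 12:vx, 13:tri, 14:tri, 15:tri, 16:tri
edges: (7,0,c); (7,1,c); (7,2,c); (9,3,c); (9,4,c); (9,5,c); (13,1,c); (13,10,c); (13,12,c); (14,5,c); (14,10,c); (14,11,c); (15,0,c); (15,11,c); (15,12,c); (16,10,c); (16,11,c); (16,12,c)
dpo result:
nodes: 0:vx, 1:vx, 2:vx, 3:vx, 4:vx, 5:vx, 6:vx, 7:tri, 9:tri, 10:vx, 11:vx, 12:vx, 13:tri, 14:tri, 15:tri, 16:tri
edges: (7,0,c); (7,1,c); (7,2,c); (9,3,c); (9,4,c); (9,5,c); (13,1,c); (13,10,c); (13,12,c); (14,5,c); (14,10,c); (14,11,c); (15,0,c); (15,11,c); (15,12,c); (16,10,c); (16,11,c); (16,12,c)


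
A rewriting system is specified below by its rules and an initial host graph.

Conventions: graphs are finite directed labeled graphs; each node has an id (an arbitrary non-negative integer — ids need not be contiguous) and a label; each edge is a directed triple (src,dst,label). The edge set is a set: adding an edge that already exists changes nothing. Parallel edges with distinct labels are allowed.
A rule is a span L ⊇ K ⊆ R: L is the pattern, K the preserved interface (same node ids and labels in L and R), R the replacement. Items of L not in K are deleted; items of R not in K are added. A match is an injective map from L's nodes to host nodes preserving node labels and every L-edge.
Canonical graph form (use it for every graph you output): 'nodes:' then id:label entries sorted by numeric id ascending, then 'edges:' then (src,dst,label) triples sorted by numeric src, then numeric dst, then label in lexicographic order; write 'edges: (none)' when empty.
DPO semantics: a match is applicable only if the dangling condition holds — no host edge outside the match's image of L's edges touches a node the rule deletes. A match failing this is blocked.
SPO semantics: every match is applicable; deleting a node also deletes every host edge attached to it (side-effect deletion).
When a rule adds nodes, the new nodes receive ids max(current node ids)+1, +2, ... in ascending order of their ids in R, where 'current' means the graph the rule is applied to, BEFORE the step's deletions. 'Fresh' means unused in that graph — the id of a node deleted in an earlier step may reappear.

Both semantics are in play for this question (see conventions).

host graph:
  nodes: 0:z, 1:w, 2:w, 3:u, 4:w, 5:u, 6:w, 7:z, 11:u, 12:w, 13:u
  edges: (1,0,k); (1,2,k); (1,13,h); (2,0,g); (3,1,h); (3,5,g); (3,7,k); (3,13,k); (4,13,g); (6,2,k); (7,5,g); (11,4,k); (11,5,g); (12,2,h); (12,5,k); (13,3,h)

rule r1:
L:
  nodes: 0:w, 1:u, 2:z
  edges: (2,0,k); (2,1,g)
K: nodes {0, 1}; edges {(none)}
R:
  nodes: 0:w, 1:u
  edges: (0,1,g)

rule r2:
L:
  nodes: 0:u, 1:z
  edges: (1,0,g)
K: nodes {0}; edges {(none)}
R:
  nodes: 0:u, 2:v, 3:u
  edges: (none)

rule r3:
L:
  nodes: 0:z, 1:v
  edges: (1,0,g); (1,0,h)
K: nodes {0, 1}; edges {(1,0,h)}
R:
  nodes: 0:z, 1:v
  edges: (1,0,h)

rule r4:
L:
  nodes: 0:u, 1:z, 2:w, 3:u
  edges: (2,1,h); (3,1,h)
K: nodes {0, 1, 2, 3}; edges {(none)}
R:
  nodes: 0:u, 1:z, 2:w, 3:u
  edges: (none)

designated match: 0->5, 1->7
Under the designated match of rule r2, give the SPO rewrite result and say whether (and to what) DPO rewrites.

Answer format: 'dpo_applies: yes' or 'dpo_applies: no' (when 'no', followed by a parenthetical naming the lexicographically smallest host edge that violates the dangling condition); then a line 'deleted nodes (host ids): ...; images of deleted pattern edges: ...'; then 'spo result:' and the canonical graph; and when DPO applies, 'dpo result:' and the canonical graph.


dpo_applies: no
(the rule deletes node 7, which keeps host edge (3,7,k) outside the match image — the dangling condition fails, DPO blocks; SPO proceeds and side-deletes such edges)
deleted nodes (host ids): 7; images of deleted pattern edges: (7,5,g)
spo result:
nodes: 0:z, 1:w, 2:w, 3:u, 4:w, 5:u, 6:w, 11:u, 12:w, 13:u, 14:v, 15:u
edges: (1,0,k); (1,2,k); (1,13,h); (2,0,g); (3,1,h); (3,5,g); (3,13,k); (4,13,g); (6,2,k); (11,4,k); (11,5,g); (12,2,h); (12,5,k); (13,3,h)
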